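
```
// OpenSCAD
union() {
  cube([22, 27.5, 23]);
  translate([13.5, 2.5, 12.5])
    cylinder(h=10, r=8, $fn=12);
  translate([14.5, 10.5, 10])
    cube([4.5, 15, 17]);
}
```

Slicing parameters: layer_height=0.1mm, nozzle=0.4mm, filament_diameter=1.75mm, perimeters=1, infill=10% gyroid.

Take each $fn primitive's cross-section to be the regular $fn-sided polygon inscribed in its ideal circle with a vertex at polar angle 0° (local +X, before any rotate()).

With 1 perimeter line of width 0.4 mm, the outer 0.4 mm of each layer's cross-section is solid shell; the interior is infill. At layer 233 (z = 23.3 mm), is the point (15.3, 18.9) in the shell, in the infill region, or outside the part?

infill

At z = 23.3 mm: the cube does not reach this height (z outside [0, 23]); the cylinder at (13.5, 2.5) does not reach this height (z outside [12.5, 22.5]); the 4.5×15 cube at (14.5, 10.5) contributes its full rectangle; Combining (union): only the 4.5×15 cube at (14.5, 10.5) is present, so the union is just that shape — 1 connected region. Overall, the cross-section is a single solid region. The nearest boundary edge runs (14.50, 25.50)→(14.50, 10.50); distance from the point to it = 0.80 mm. The point is inside the cross-section and 0.80 mm from the nearest boundary — more than the 0.4 mm shell width (1 × 0.4), so it's in the infill interior.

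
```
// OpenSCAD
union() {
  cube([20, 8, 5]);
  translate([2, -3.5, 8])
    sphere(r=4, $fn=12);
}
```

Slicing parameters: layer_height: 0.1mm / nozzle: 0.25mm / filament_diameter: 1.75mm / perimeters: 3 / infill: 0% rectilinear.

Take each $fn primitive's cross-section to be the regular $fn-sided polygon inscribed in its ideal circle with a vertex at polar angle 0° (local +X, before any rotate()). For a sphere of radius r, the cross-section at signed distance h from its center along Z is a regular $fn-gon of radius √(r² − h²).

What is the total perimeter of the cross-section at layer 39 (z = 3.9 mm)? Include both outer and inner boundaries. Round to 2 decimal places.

At z = 3.9 mm: the cube (footprint 20×8) is included at this height (perimeter 56.00 mm); the sphere at (2, -3.5) is absent (|z−center|=4.100 > r=4); Combining (union): only the 20×8 cube is present, so the union is just that shape — boundary = 56.00 mm. Overall, the cross-section is a single solid region. Total boundary length (outer) = 56.00 mm.

56.00 mm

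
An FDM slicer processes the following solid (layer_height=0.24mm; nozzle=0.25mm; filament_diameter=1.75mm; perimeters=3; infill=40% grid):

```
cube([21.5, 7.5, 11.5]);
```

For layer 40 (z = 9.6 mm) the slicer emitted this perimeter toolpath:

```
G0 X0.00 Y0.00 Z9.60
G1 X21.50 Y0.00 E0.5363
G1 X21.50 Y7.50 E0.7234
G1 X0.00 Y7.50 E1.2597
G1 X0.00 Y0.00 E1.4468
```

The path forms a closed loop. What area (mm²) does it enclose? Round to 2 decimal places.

161.25 mm²

Apply the shoelace formula to the sequence of (X, Y) vertices; enclosed area = 161.25 mm².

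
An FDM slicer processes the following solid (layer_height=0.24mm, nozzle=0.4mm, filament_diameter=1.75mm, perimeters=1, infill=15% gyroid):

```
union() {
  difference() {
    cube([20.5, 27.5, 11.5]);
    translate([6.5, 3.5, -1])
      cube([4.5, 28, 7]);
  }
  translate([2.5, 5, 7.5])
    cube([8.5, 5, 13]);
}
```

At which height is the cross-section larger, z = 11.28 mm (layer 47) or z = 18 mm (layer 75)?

Layer 47 (z = 11.28): the 20.5×27.5 cube contributes its full rectangle (area 563.75 mm²); the cube at (6.5, 3.5) is absent (z outside [-1, 6]); After the difference (first − rest): none of the subtracted shapes is present at this height, so the 20.5×27.5 cube is unchanged — area = 563.75 mm²; the 8.5×5 cube at (2.5, 5) contributes its full rectangle (area 42.50 mm²); Merging all regions: the 8.5×5 cube at (2.5, 5) lies entirely inside the result so far, so the union is just the result so far — area = 563.75 mm². So its area = 563.75 mm². Layer 75 (z = 18): the cube is absent (z outside [0, 11.5]); the cube at (6.5, 3.5) is absent (z outside [-1, 6]); After the difference (first − rest): the first operand is absent here, so nothing remains; the 8.5×5 cube at (2.5, 5) contributes its full rectangle (area 42.50 mm²); Combining (union): only the 8.5×5 cube at (2.5, 5) is present, so the union is just that shape — area = 42.50 mm². So its area = 42.50 mm². Layer 47 is larger (563.75 vs 42.50 mm²).

layer 47 (z = 11.28 mm)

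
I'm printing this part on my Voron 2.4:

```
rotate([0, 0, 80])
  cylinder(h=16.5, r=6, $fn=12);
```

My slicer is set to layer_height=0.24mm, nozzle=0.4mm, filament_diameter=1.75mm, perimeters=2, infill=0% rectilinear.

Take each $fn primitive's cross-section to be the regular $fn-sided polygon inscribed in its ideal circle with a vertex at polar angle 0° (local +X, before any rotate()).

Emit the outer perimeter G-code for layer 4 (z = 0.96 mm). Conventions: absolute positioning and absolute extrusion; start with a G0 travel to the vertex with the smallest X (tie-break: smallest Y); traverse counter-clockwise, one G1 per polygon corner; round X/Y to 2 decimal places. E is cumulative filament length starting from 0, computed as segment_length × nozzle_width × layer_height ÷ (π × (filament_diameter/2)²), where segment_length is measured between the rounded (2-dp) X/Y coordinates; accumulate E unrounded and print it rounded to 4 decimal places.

G0 X-5.91 Y1.04 Z0.96
G1 X-5.64 Y-2.05 E0.1238
G1 X-3.86 Y-4.60 E0.2479
G1 X-1.04 Y-5.91 E0.3720
G1 X2.05 Y-5.64 E0.4958
G1 X4.60 Y-3.86 E0.6199
G1 X5.91 Y-1.04 E0.7440
G1 X5.64 Y2.05 E0.8678
G1 X3.86 Y4.60 E0.9920
G1 X1.04 Y5.91 E1.1161
G1 X-2.05 Y5.64 E1.2399
G1 X-4.60 Y3.86 E1.3640
G1 X-5.91 Y1.04 E1.4881

At z = 0.96 mm: the cylinder: section is a regular 12-gon, circumradius r=6; (rotated 80° about Z; rotation is an isometry so areas/perimeters/island counts are preserved). The outline is a single polygon with 12 vertices. Extrusion per mm of travel: 0.4 × 0.24 / (π × 0.875²) = 0.039912. Accumulating E over each segment gives final E = 1.4881.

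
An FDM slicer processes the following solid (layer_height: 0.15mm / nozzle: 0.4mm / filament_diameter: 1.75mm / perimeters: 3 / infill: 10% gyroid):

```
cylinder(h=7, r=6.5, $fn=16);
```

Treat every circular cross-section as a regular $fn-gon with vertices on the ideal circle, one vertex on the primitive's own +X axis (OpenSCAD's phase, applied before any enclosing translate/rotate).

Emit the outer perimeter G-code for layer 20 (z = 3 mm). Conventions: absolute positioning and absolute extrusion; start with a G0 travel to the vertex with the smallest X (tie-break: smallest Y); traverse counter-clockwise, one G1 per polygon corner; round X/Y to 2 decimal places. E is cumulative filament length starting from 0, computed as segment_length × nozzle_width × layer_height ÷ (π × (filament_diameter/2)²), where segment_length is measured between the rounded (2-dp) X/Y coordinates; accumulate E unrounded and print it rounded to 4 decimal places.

At z = 3 mm: the cylinder: section is a regular 16-gon, circumradius r=6.5. The outline is a single polygon with 16 vertices. Extrusion per mm of travel: 0.4 × 0.15 / (π × 0.875²) = 0.024945. Accumulating E over each segment gives final E = 1.0129.

G0 X-6.50 Y0.00 Z3.00
G1 X-6.01 Y-2.49 E0.0633
G1 X-4.60 Y-4.60 E0.1266
G1 X-2.49 Y-6.01 E0.1899
G1 X0.00 Y-6.50 E0.2532
G1 X2.49 Y-6.01 E0.3165
G1 X4.60 Y-4.60 E0.3798
G1 X6.01 Y-2.49 E0.4431
G1 X6.50 Y0.00 E0.5064
G1 X6.01 Y2.49 E0.5697
G1 X4.60 Y4.60 E0.6330
G1 X2.49 Y6.01 E0.6964
G1 X0.00 Y6.50 E0.7597
G1 X-2.49 Y6.01 E0.8230
G1 X-4.60 Y4.60 E0.8863
G1 X-6.01 Y2.49 E0.9496
G1 X-6.50 Y0.00 E1.0129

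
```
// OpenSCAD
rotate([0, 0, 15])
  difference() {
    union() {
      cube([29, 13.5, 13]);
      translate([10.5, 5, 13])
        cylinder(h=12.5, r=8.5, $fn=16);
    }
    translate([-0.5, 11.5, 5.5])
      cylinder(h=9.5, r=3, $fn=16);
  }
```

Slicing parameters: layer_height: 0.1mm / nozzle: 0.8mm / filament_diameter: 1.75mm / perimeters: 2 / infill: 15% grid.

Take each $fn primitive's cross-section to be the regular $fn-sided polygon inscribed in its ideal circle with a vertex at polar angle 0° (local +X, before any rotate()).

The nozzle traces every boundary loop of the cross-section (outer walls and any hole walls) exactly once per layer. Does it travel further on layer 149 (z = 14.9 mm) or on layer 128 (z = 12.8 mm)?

Layer 149 (z = 14.9): the cube is absent (z outside [0, 13]); the r=8.5 cylinder at (10.5, 5) gives a regular 16-gon of circumradius 8.5 (constant along its height) (perimeter = 2·16·8.500·sin(180°/16) = 53.06 mm); Combining (union): only the r=8.5 cylinder at (10.5, 5) is present, so the union is just that shape — boundary = 53.06 mm; the cylinder at (-0.5, 11.5): section is a regular 16-gon, circumradius r=3 (perimeter = 2·16·3.000·sin(180°/16) = 18.73 mm); Subtracting the remaining from the first: starting from the result so far, the r=3 cylinder at (-0.5, 11.5) misses the remaining region (no effect) — boundary = 53.06 mm; (whole slice rotated 15° about Z — lengths, areas and connectivity unchanged). So its perimeter = 53.06 mm. Layer 128 (z = 12.8): the 29×13.5 cube contributes its full rectangle (perimeter 85.00 mm); the cylinder at (10.5, 5) does not reach this height (z outside [13, 25.5]); Combining (union): only the 29×13.5 cube is present, so the union is just that shape — boundary = 85.00 mm; the r=3 cylinder at (-0.5, 11.5) gives a regular 16-gon of circumradius 3 (constant along its height) (perimeter = 2·16·3.000·sin(180°/16) = 18.73 mm); Subtracting the remaining from the first: starting from the result so far, the r=3 cylinder at (-0.5, 11.5) partially overlaps it — only the 9.85 mm² overlap (of its 27.55 mm²) is removed, clipping the outline — boundary = 84.76 mm; (rotated 15° about Z; rotation is an isometry so areas/perimeters/island counts are preserved). So its perimeter = 84.76 mm. Layer 128 is larger (84.76 vs 53.06 mm).

layer 128 (z = 12.8 mm)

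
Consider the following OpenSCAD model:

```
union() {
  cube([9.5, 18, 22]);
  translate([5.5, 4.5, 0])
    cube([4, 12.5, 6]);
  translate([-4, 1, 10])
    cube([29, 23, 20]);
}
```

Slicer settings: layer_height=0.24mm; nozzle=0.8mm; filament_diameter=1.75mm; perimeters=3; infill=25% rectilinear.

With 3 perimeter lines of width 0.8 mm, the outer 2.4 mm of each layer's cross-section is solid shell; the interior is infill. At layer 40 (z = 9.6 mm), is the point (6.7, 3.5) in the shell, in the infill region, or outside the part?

At z = 9.6 mm: the cube is present — its section is the full 9.5×18 rectangle; the cube at (5.5, 4.5) is absent (z outside [0, 6]); the cube at (-4, 1) is absent (z outside [10, 30]); Taking the union: only the 9.5×18 cube is present, so the union is just that shape — 1 connected region. Overall, the cross-section is a single solid region. The nearest boundary edge runs (9.50, 0.00)→(9.50, 18.00); distance from the point to it = 2.80 mm. The point is inside the cross-section and 2.80 mm from the nearest boundary — more than the 2.4 mm shell width (3 × 0.8), so it's in the infill interior.

infill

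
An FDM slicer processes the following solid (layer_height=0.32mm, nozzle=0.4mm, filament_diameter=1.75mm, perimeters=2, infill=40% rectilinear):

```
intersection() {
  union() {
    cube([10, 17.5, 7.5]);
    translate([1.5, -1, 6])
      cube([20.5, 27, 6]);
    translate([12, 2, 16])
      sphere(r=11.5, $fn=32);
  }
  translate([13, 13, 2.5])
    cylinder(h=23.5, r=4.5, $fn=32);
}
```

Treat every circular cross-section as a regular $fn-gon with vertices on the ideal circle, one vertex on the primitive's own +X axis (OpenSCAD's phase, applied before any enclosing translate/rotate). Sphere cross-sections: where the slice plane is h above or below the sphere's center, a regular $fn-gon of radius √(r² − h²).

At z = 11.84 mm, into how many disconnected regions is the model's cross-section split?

At z = 11.84 mm: the cube is not intersected at this z (z outside [0, 7.5]); the 20.5×27 cube at (1.5, -1) contributes its full rectangle; the r=11.5 sphere at (12, 2) slices to a regular 32-gon of circumradius 10.721 (√(r²−h²) with h=4.16 from center); Combining (union): the regions partially overlap (shared area 238.81 mm²), so overlapping operands fuse into one piece — 1 connected region; the cylinder at (13, 13): section is a regular 32-gon, circumradius r=4.5; Keeping only the common overlap: the r=4.5 cylinder at (13, 13) lies inside the result so far, so the common part is the r=4.5 cylinder at (13, 13) itself — 1 connected region. The result has 1 disconnected region.

1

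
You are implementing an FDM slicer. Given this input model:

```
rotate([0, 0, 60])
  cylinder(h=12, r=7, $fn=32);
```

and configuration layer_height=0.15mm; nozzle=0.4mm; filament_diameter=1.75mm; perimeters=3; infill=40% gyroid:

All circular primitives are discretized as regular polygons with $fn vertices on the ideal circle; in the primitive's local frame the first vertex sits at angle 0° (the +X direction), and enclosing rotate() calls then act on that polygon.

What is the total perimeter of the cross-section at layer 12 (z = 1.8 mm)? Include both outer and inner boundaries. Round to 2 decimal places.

43.91 mm

At z = 1.8 mm: the r=7 cylinder contributes a regular 32-gon of circumradius 7 (perimeter = 2·32·7.000·sin(180°/32) = 43.91 mm); (whole slice rotated 60° about Z — lengths, areas and connectivity unchanged). Overall, the cross-section is a single solid region. Total boundary length (outer) = 43.91 mm.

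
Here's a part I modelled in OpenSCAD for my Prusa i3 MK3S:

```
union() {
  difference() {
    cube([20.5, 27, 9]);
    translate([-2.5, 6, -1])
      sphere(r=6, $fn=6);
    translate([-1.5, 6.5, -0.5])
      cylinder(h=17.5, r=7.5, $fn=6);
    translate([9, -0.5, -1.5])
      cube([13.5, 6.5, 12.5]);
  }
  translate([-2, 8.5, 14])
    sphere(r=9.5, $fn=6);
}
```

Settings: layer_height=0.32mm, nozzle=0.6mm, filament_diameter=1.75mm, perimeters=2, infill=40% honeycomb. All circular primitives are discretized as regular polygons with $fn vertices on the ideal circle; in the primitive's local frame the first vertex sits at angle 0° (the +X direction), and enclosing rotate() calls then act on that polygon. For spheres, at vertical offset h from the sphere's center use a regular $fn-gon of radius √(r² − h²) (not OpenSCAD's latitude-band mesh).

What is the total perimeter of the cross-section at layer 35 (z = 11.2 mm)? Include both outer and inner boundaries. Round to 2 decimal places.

54.47 mm

At z = 11.2 mm: the cube is not intersected at this z (z outside [0, 9]); the sphere at (-2.5, 6) does not reach this height (|z−center|=12.200 > r=6); the r=7.5 cylinder at (-1.5, 6.5) contributes a regular 6-gon of circumradius 7.5 (perimeter = 2·6·7.500·sin(180°/6) = 45.00 mm); the cube at (9, -0.5) is absent (z outside [-1.5, 11]); Subtracting the remaining from the first: the first operand is absent here, so nothing remains; the sphere at (-2, 8.5): section is a regular 6-gon, circumradius = √(r²−h²) = √(9.5²−2.8²) = 9.078 (perimeter = 2·6·9.078·sin(180°/6) = 54.47 mm); Taking the union: only the r=9.5 sphere at (-2, 8.5) is present, so the union is just that shape — boundary = 54.47 mm. Overall, the cross-section is a single solid region. Total boundary length (outer) = 54.47 mm.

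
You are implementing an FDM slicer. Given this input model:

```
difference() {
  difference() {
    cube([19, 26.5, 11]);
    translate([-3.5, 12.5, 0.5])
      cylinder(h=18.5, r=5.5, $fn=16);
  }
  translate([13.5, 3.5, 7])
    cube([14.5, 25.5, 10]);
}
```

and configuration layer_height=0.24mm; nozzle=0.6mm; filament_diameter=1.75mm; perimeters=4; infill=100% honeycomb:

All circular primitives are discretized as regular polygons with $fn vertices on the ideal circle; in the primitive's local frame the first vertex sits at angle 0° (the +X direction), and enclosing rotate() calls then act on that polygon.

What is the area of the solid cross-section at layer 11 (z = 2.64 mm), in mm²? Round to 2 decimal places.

492.35 mm²

At z = 2.64 mm: the 19×26.5 cube contributes its full rectangle (area 503.50 mm²); the r=5.5 cylinder at (-3.5, 12.5) contributes a regular 16-gon of circumradius 5.5 (area = (16/2)·5.500²·sin(360°/16) = 92.61 mm²); Subtracting the remaining from the first: starting from the 19×26.5 cube (503.50 mm²), the r=5.5 cylinder at (-3.5, 12.5) partially overlaps it — only the 11.15 mm² overlap (of its 92.61 mm²) is removed, clipping the outline — area = 492.35 mm²; the cube at (13.5, 3.5) does not reach this height (z outside [7, 17]); Taking the first minus the rest: none of the subtracted shapes is present at this height, so the result so far is unchanged — area = 492.35 mm². Overall, the cross-section is a single solid region. Net area = 492.35 mm².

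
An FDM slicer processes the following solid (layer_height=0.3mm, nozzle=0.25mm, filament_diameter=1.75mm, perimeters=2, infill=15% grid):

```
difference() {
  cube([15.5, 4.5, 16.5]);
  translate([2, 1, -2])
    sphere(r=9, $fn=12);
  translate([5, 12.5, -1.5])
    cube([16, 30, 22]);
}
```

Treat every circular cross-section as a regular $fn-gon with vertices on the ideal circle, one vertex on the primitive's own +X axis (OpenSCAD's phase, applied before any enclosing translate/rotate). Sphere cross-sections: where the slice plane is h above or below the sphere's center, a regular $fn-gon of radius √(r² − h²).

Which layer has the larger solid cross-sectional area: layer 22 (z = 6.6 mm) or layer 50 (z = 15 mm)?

layer 50 (z = 15 mm)

Layer 22 (z = 6.6): the cube (footprint 15.5×4.5) is included at this height (area 69.75 mm²); the sphere at (2, 1): section is a regular 12-gon, circumradius = √(r²−h²) = √(9²−8.6²) = 2.653 (area = (12/2)·2.653²·sin(360°/12) = 21.12 mm²); the 16×30 cube at (5, 12.5) contributes its full rectangle (area 480.00 mm²); Taking the first minus the rest: starting from the 15.5×4.5 cube (69.75 mm²), the r=9 sphere at (2, 1) partially overlaps it — only the 14.40 mm² overlap (of its 21.12 mm²) is removed, clipping the outline; the 16×30 cube at (5, 12.5) misses the remaining region (no effect) — area = 55.35 mm². So its area = 55.35 mm². Layer 50 (z = 15): the cube is present — its section is the full 15.5×4.5 rectangle (area 69.75 mm²); the sphere at (2, 1) is not intersected at this z (|z−center|=17.000 > r=9); the 16×30 cube at (5, 12.5) contributes its full rectangle (area 480.00 mm²); After the difference (first − rest): starting from the 15.5×4.5 cube (69.75 mm²), the 16×30 cube at (5, 12.5) misses the remaining region (no effect) — area = 69.75 mm². So its area = 69.75 mm². Layer 50 is larger (69.75 vs 55.35 mm²).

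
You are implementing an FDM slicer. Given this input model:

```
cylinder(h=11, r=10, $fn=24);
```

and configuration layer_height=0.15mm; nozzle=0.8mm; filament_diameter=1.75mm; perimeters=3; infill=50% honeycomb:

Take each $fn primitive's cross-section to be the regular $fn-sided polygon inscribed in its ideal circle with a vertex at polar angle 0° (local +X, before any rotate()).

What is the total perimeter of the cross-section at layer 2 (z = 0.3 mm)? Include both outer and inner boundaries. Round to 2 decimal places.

62.65 mm

At z = 0.3 mm: the r=10 cylinder gives a regular 24-gon of circumradius 10 (constant along its height) (perimeter = 2·24·10.000·sin(180°/24) = 62.65 mm). Overall, the cross-section is a single solid region. Total boundary length (outer) = 62.65 mm.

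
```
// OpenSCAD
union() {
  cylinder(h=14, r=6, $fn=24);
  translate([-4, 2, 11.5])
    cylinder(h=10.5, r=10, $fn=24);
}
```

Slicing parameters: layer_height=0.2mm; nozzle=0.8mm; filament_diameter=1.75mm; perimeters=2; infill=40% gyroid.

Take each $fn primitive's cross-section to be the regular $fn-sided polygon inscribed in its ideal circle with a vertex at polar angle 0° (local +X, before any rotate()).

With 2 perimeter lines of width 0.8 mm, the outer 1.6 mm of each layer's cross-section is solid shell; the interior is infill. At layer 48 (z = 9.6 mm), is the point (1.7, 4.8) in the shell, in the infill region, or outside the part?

shell

At z = 9.6 mm: the cylinder: section is a regular 24-gon, circumradius r=6; the cylinder at (-4, 2) does not reach this height (z outside [11.5, 22]); Merging all regions: only the r=6 cylinder is present, so the union is just that shape — 1 connected region. Overall, the cross-section is a single solid region. The nearest boundary edge runs (3.00, 5.20)→(1.55, 5.80); distance from the point to it = 0.86 mm. The point is inside the cross-section, 0.86 mm from the nearest boundary — within the 1.6 mm shell band (2 × 0.8).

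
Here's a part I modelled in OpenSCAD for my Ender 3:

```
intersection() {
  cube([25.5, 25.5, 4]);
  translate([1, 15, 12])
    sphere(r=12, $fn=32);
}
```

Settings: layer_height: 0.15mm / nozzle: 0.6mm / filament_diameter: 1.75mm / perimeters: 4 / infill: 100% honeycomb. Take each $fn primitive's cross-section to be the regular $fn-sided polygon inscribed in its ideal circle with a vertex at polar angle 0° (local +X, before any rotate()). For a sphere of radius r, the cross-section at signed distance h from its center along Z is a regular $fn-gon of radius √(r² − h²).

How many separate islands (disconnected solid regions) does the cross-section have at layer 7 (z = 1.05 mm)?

1

At z = 1.05 mm: the cube (footprint 25.5×25.5) is included at this height; the r=12 sphere at (1, 15) slices to a regular 32-gon of circumradius 4.909 (√(r²−h²) with h=10.95 from center); Taking the intersection: the r=12 sphere at (1, 15) partially overlaps the 25.5×25.5 cube; clipping to the common part keeps 47.33 mm² — 1 connected region. Overall, the cross-section is a single solid region. Island count = 1.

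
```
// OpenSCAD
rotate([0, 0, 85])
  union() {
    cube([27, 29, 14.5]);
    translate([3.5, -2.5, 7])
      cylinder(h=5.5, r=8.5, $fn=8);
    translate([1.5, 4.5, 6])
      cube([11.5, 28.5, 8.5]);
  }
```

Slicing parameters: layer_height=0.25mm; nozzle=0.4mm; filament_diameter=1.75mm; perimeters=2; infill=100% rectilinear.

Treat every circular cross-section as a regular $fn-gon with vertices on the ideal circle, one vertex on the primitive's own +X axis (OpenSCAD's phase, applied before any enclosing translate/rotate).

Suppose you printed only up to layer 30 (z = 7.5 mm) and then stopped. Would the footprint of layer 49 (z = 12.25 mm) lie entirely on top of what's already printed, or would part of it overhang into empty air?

entirely on top

Compare the two slices. At z = 7.5: the 27×29 cube contributes its full rectangle (area 783.00 mm²); the r=8.5 cylinder at (3.5, -2.5) gives a regular 8-gon of circumradius 8.5 (constant along its height) (area = (8/2)·8.500²·sin(360°/8) = 204.35 mm²); the cube at (1.5, 4.5) (footprint 11.5×28.5) is included at this height (area 327.75 mm²); Taking the union: the regions partially overlap — summed areas 1315.10 mm² minus the doubly-counted overlap 331.35 mm² gives 983.76 mm² — area = 983.76 mm²; (rotated 85° about Z; rotation is an isometry so areas/perimeters/island counts are preserved). At z = 12.25: the cube (footprint 27×29) is included at this height (area 783.00 mm²); the r=8.5 cylinder at (3.5, -2.5) gives a regular 8-gon of circumradius 8.5 (constant along its height) (area = (8/2)·8.500²·sin(360°/8) = 204.35 mm²); the cube at (1.5, 4.5) is present — its section is the full 11.5×28.5 rectangle (area 327.75 mm²); Merging all regions: the regions partially overlap — summed areas 1315.10 mm² minus the doubly-counted overlap 331.35 mm² gives 983.76 mm² — area = 983.76 mm²; (rotated 85° about Z; rotation is an isometry so areas/perimeters/island counts are preserved). Checking containment: the cross-section at z = 12.25 is a subset of the cross-section at z = 7.5.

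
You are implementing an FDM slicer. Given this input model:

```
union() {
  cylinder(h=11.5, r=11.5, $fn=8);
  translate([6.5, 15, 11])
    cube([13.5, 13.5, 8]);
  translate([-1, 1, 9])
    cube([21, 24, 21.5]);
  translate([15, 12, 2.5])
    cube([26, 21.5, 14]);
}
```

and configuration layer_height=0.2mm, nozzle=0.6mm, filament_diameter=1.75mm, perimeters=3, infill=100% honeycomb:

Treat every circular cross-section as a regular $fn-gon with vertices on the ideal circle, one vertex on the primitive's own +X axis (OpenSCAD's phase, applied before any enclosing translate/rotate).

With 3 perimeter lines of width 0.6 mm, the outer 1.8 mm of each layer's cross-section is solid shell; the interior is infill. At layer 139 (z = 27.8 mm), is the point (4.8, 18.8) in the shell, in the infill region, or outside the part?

infill

At z = 27.8 mm: the cylinder is not intersected at this z (z outside [0, 11.5]); the cube at (6.5, 15) is absent (z outside [11, 19]); the 21×24 cube at (-1, 1) contributes its full rectangle; the cube at (15, 12) is absent (z outside [2.5, 16.5]); Taking the union: only the 21×24 cube at (-1, 1) is present, so the union is just that shape — 1 connected region. Overall, the cross-section is a single solid region. The nearest boundary edge runs (-1.00, 25.00)→(-1.00, 1.00); distance from the point to it = 5.80 mm. The point is inside the cross-section and 5.80 mm from the nearest boundary — more than the 1.8 mm shell width (3 × 0.6), so it's in the infill interior.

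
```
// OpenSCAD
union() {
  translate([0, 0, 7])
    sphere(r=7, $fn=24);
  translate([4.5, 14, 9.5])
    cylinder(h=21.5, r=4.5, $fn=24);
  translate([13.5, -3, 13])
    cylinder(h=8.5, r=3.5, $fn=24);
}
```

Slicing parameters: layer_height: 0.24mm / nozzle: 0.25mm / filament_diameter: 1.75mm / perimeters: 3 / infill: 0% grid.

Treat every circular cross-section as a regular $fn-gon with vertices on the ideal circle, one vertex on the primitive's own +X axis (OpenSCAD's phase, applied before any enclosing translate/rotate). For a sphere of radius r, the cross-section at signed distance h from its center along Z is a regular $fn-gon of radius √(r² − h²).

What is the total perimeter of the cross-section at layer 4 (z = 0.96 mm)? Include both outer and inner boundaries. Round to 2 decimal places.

At z = 0.96 mm: the sphere: section is a regular 24-gon, circumradius = √(r²−h²) = √(7²−6.04²) = 3.538 (perimeter = 2·24·3.538·sin(180°/24) = 22.17 mm); the cylinder at (4.5, 14) does not reach this height (z outside [9.5, 31]); the cylinder at (13.5, -3) is not intersected at this z (z outside [13, 21.5]); Combining (union): only the r=7 sphere is present, so the union is just that shape — boundary = 22.17 mm. Overall, the cross-section is a single solid region. Total boundary length (outer) = 22.17 mm.

22.17 mm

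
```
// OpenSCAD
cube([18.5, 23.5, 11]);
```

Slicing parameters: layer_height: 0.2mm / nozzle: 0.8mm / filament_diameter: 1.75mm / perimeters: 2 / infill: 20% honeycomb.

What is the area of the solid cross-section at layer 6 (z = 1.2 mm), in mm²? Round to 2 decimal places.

434.75 mm²

At z = 1.2 mm: the 18.5×23.5 cube contributes its full rectangle (area 434.75 mm²). Overall, the cross-section is a single solid region. Net area = 434.75 mm².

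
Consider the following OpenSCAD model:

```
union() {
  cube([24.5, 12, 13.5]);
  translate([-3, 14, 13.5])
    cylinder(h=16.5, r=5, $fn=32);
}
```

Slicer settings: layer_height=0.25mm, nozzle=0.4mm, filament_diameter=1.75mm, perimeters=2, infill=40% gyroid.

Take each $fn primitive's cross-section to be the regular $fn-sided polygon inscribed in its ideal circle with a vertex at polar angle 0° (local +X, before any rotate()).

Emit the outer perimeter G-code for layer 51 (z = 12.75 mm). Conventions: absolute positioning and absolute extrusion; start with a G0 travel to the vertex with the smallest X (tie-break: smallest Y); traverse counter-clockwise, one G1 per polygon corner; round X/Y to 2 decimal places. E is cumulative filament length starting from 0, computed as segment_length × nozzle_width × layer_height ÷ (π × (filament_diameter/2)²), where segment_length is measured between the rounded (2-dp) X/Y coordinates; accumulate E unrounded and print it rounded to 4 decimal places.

At z = 12.75 mm: the cube (footprint 24.5×12) is included at this height; the cylinder at (-3, 14) is absent (z outside [13.5, 30]); Combining (union): only the 24.5×12 cube is present, so the union is just that shape — 1 connected region. The outline is a single polygon with 4 vertices. Extrusion per mm of travel: 0.4 × 0.25 / (π × 0.875²) = 0.041575. Accumulating E over each segment gives final E = 3.0350.

G0 X0.00 Y0.00 Z12.75
G1 X24.50 Y0.00 E1.0186
G1 X24.50 Y12.00 E1.5175
G1 X0.00 Y12.00 E2.5361
G1 X0.00 Y0.00 E3.0350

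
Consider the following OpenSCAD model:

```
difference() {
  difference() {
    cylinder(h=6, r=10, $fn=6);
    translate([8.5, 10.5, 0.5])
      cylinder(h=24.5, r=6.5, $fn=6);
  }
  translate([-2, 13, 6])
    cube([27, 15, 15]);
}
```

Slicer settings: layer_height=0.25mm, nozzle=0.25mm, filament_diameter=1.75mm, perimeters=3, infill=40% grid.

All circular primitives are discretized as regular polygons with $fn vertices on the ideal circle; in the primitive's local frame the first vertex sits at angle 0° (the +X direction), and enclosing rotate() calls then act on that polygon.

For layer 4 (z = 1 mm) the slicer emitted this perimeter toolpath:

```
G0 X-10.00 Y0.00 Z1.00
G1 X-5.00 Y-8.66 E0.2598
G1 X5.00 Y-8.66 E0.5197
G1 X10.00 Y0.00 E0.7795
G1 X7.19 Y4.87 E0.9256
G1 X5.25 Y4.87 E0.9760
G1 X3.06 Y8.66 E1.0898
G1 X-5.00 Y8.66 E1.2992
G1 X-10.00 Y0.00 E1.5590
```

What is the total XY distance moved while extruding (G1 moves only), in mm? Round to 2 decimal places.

60.00 mm

Sum the Euclidean lengths of each G1 segment: total = 60.00 mm.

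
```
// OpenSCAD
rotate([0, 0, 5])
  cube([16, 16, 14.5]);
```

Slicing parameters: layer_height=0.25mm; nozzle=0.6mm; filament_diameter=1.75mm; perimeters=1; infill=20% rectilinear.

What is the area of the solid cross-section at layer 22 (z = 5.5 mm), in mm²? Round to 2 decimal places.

256.00 mm²

At z = 5.5 mm: the cube is present — its section is the full 16×16 rectangle (area 256.00 mm²); (rotated 5° about Z; rotation is an isometry so areas/perimeters/island counts are preserved). Overall, the cross-section is a single solid region. Net area = 256.00 mm².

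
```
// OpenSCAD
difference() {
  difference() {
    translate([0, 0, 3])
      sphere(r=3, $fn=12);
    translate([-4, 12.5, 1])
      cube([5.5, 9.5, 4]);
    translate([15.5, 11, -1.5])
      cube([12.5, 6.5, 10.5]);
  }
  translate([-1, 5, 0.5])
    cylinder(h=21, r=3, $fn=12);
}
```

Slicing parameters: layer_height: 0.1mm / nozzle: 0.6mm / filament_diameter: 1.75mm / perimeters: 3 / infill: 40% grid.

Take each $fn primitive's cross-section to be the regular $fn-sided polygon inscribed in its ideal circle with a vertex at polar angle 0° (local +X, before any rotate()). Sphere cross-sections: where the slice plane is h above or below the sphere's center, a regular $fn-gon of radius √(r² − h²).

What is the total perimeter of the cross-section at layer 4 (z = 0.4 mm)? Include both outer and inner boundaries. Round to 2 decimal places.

At z = 0.4 mm: the sphere: section is a regular 12-gon, circumradius = √(r²−h²) = √(3²−2.6²) = 1.497 (perimeter = 2·12·1.497·sin(180°/12) = 9.30 mm); the cube at (-4, 12.5) is not intersected at this z (z outside [1, 5]); the cube at (15.5, 11) is present — its section is the full 12.5×6.5 rectangle (perimeter 38.00 mm); Taking the first minus the rest: starting from the r=3 sphere, the 12.5×6.5 cube at (15.5, 11) misses the remaining region (no effect) — boundary = 9.30 mm; the cylinder at (-1, 5) does not reach this height (z outside [0.5, 21.5]); Subtracting the remaining from the first: none of the subtracted shapes is present at this height, so the result so far is unchanged — boundary = 9.30 mm. Overall, the cross-section is a single solid region. Total boundary length (outer) = 9.30 mm.

9.30 mm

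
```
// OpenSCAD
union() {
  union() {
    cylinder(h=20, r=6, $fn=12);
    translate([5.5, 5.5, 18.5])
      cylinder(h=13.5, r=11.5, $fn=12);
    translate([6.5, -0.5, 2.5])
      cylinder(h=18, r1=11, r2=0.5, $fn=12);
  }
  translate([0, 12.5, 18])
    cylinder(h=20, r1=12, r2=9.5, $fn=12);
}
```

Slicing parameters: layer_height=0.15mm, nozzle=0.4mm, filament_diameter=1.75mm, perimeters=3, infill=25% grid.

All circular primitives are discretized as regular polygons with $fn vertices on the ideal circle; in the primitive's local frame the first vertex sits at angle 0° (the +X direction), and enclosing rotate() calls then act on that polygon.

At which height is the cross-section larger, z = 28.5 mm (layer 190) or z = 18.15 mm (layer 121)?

layer 190 (z = 28.5 mm)

Layer 190 (z = 28.5): the cylinder is not intersected at this z (z outside [0, 20]); the cylinder at (5.5, 5.5): section is a regular 12-gon, circumradius r=11.5 (area = (12/2)·11.500²·sin(360°/12) = 396.75 mm²); the cone at (6.5, -0.5) is not intersected at this z (z outside [2.5, 20.5]); Merging all regions: only the r=11.5 cylinder at (5.5, 5.5) is present, so the union is just that shape — area = 396.75 mm²; the cone at (0, 12.5) (r1=12→r2=9.5) has section circumradius 10.688 here — a regular 12-gon (area = (12/2)·10.688²·sin(360°/12) = 342.67 mm²); Taking the union: the regions partially overlap — summed areas 739.42 mm² minus the doubly-counted overlap 181.37 mm² gives 558.04 mm² — area = 558.04 mm². So its area = 558.04 mm². Layer 121 (z = 18.15): the r=6 cylinder contributes a regular 12-gon of circumradius 6 (area = (12/2)·6.000²·sin(360°/12) = 108.00 mm²); the cylinder at (5.5, 5.5) is not intersected at this z (z outside [18.5, 32]); the cone at (6.5, -0.5) (r1=11→r2=0.5) has section circumradius 1.871 here — a regular 12-gon (area = (12/2)·1.871²·sin(360°/12) = 10.50 mm²); Combining (union): the regions partially overlap — summed areas 118.50 mm² minus the doubly-counted overlap 2.63 mm² gives 115.87 mm² — area = 115.87 mm²; the cone at (0, 12.5) (r1=12→r2=9.5) has section circumradius 11.981 here — a regular 12-gon (area = (12/2)·11.981²·sin(360°/12) = 430.65 mm²); Combining (union): the regions partially overlap — summed areas 546.52 mm² minus the doubly-counted overlap 39.26 mm² gives 507.26 mm² — area = 507.26 mm². So its area = 507.26 mm². Layer 190 is larger (558.04 vs 507.26 mm²).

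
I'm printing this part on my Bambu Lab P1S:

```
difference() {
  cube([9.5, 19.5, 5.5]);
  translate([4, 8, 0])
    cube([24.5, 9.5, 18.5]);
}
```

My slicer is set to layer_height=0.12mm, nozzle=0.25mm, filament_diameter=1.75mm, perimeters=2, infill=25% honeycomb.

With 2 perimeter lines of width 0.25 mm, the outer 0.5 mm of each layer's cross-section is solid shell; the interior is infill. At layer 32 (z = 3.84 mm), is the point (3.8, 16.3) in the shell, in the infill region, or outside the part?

At z = 3.84 mm: the cube is present — its section is the full 9.5×19.5 rectangle; the cube at (4, 8) (footprint 24.5×9.5) is included at this height; Taking the first minus the rest: starting from the 9.5×19.5 cube, the 24.5×9.5 cube at (4, 8) partially overlaps it — only the 52.25 mm² overlap (of its 232.75 mm²) is removed, clipping the outline — 1 connected region. Overall, the cross-section is a single solid region. The nearest boundary edge runs (4.00, 17.50)→(4.00, 8.00); distance from the point to it = 0.20 mm. The point is inside the cross-section, 0.20 mm from the nearest boundary — within the 0.5 mm shell band (2 × 0.25).

shell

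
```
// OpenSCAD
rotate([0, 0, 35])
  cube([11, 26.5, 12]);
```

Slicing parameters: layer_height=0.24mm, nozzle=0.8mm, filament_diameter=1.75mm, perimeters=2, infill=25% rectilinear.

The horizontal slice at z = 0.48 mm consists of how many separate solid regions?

1

At z = 0.48 mm: the cube (footprint 11×26.5) is included at this height; (rotated 35° about Z; rotation is an isometry so areas/perimeters/island counts are preserved). The result has 1 disconnected region.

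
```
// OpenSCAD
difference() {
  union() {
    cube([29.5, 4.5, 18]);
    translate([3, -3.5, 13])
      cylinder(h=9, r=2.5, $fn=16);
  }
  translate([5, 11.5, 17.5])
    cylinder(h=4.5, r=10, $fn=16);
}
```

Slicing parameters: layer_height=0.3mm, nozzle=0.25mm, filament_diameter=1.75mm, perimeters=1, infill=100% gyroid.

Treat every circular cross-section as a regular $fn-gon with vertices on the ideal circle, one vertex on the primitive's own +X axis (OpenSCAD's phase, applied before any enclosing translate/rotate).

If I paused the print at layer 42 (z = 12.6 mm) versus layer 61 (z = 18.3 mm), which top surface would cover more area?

Layer 42 (z = 12.6): the 29.5×4.5 cube contributes its full rectangle (area 132.75 mm²); the cylinder at (3, -3.5) is not intersected at this z (z outside [13, 22]); Merging all regions: only the 29.5×4.5 cube is present, so the union is just that shape — area = 132.75 mm²; the cylinder at (5, 11.5) is absent (z outside [17.5, 22]); After the difference (first − rest): none of the subtracted shapes is present at this height, so the result so far is unchanged — area = 132.75 mm². So its area = 132.75 mm². Layer 61 (z = 18.3): the cube is absent (z outside [0, 18]); the r=2.5 cylinder at (3, -3.5) gives a regular 16-gon of circumradius 2.5 (constant along its height) (area = (16/2)·2.500²·sin(360°/16) = 19.13 mm²); Combining (union): only the r=2.5 cylinder at (3, -3.5) is present, so the union is just that shape — area = 19.13 mm²; the cylinder at (5, 11.5): section is a regular 16-gon, circumradius r=10 (area = (16/2)·10.000²·sin(360°/16) = 306.15 mm²); Taking the first minus the rest: starting from that combined region (19.13 mm²), the r=10 cylinder at (5, 11.5) misses the remaining region (no effect) — area = 19.13 mm². So its area = 19.13 mm². Layer 42 is larger (132.75 vs 19.13 mm²).

layer 42 (z = 12.6 mm)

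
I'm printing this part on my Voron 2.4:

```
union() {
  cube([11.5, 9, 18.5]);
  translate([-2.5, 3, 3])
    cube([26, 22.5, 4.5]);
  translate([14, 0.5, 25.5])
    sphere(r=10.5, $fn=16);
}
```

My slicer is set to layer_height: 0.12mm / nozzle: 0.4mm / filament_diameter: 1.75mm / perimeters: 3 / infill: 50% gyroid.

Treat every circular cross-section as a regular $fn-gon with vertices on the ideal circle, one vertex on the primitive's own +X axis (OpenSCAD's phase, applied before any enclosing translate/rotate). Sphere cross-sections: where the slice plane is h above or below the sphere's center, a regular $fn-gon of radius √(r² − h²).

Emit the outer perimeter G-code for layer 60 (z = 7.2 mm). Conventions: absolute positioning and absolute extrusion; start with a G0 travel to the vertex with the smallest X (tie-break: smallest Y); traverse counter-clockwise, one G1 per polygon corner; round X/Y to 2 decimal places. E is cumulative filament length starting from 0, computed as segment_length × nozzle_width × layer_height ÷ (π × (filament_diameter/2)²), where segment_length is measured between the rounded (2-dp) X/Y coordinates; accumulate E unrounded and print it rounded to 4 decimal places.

At z = 7.2 mm: the cube (footprint 11.5×9) is included at this height; the cube at (-2.5, 3) (footprint 26×22.5) is included at this height; the sphere at (14, 0.5) does not reach this height (|z−center|=18.300 > r=10.5); Taking the union: the regions partially overlap (shared area 69.00 mm²), so overlapping operands fuse into one piece — 1 connected region. The outline is a single polygon with 8 vertices. Extrusion per mm of travel: 0.4 × 0.12 / (π × 0.875²) = 0.019956. Accumulating E over each segment gives final E = 2.0555.

G0 X-2.50 Y3.00 Z7.20
G1 X0.00 Y3.00 E0.0499
G1 X0.00 Y0.00 E0.1098
G1 X11.50 Y0.00 E0.3393
G1 X11.50 Y3.00 E0.3991
G1 X23.50 Y3.00 E0.6386
G1 X23.50 Y25.50 E1.0876
G1 X-2.50 Y25.50 E1.6065
G1 X-2.50 Y3.00 E2.0555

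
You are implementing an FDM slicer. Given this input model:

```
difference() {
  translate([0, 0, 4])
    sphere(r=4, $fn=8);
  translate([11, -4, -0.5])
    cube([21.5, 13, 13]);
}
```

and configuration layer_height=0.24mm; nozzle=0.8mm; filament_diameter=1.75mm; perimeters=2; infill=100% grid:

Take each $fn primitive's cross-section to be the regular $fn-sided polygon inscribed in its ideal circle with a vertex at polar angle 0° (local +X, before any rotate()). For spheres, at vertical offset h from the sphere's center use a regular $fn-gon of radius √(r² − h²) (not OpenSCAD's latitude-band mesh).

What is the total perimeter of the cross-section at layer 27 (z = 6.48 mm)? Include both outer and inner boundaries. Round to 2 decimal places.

19.22 mm

At z = 6.48 mm: the sphere: section is a regular 8-gon, circumradius = √(r²−h²) = √(4²−2.48²) = 3.138 (perimeter = 2·8·3.138·sin(180°/8) = 19.22 mm); the 21.5×13 cube at (11, -4) contributes its full rectangle (perimeter 69.00 mm); After the difference (first − rest): starting from the r=4 sphere, the 21.5×13 cube at (11, -4) misses the remaining region (no effect) — boundary = 19.22 mm. Overall, the cross-section is a single solid region. Total boundary length (outer) = 19.22 mm.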